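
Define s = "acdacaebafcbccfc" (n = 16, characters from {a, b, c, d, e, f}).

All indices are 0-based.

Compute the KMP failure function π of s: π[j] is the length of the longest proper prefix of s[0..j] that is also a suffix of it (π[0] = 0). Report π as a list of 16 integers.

π[0] = 0
j=1 s[j]='c': π[1]=0 (border '')
j=2 s[j]='d': π[2]=0 (border '')
j=3 s[j]='a': π[3]=1 (border 'a')
j=4 s[j]='c': π[4]=2 (border 'ac')
j=5 s[j]='a': k: 2→0; π[5]=1 (border 'a')
j=6 s[j]='e': k: 1→0; π[6]=0 (border '')
j=7 s[j]='b': π[7]=0 (border '')
j=8 s[j]='a': π[8]=1 (border 'a')
j=9 s[j]='f': k: 1→0; π[9]=0 (border '')
j=10 s[j]='c': π[10]=0 (border '')
j=11 s[j]='b': π[11]=0 (border '')
j=12 s[j]='c': π[12]=0 (border '')
j=13 s[j]='c': π[13]=0 (border '')
j=14 s[j]='f': π[14]=0 (border '')
j=15 s[j]='c': π[15]=0 (border '')

[0, 0, 0, 1, 2, 1, 0, 0, 1, 0, 0, 0, 0, 0, 0, 0]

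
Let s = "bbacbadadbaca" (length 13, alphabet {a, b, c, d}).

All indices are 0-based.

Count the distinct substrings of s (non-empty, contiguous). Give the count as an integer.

rank | idx | suffix
   0 |  12 | a
   1 |  10 | aca
   2 |   2 | acbadadbaca
   3 |   5 | adadbaca
   4 |   7 | adbaca
   5 |   9 | baca
   6 |   1 | bacbadadbaca
   7 |   4 | badadbaca
   8 |   0 | bbacbadadbaca
   9 |  11 | ca
  10 |   3 | cbadadbaca
  11 |   6 | dadbaca
  12 |   8 | dbaca

SA = [12, 10, 2, 5, 7, 9, 1, 4, 0, 11, 3, 6, 8]
i: (SA[i-1],SA[i]) lcp shared
  1: (12,10) 1 'a'
  2: (10,2) 2 'ac'
  3: (2,5) 1 'a'
  4: (5,7) 2 'ad'
  5: (7,9) 0 ''
  6: (9,1) 3 'bac'
  7: (1,4) 2 'ba'
  8: (4,0) 1 'b'
  9: (0,11) 0 ''
  10: (11,3) 1 'c'
  11: (3,6) 0 ''
  12: (6,8) 1 'd'

n(n+1)/2 = 13·14/2 = 91
Σ LCP = 0 + 1 + 2 + 1 + 2 + 0 + 3 + 2 + 1 + 0 + 1 + 0 + 1 = 14
distinct = 91 − 14 = 77

77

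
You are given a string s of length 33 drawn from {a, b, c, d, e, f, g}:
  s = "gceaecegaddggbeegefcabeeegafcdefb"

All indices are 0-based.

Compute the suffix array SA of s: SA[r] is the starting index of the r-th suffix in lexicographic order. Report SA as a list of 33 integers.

rank→(start, suffix):
  0 → (20, 'abeeegafcdefb')
  1 → (8, 'addggbeegefcabeeegafcdefb')
  2 → (3, 'aecegaddggbeegefcabeeegafcdefb')
  3 → (26, 'afcdefb')
  4 → (32, 'b')
  5 → (21, 'beeegafcdefb')
  6 → (13, 'beegefcabeeegafcdefb')
  7 → (19, 'cabeeegafcdefb')
  8 → (28, 'cdefb')
  9 → (1, 'ceaecegaddggbeegefcabeeegafcdefb')
  10 → (5, 'cegaddggbeegefcabeeegafcdefb')
  11 → (9, 'ddggbeegefcabeeegafcdefb')
  12 → (29, 'defb')
  13 → (10, 'dggbeegefcabeeegafcdefb')
  14 → (2, 'eaecegaddggbeegefcabeeegafcdefb')
  15 → (4, 'ecegaddggbeegefcabeeegafcdefb')
  16 → (22, 'eeegafcdefb')
  17 → (23, 'eegafcdefb')
  18 → (14, 'eegefcabeeegafcdefb')
  19 → (30, 'efb')
  20 → (17, 'efcabeeegafcdefb')
  21 → (6, 'egaddggbeegefcabeeegafcdefb')
  22 → (24, 'egafcdefb')
  23 → (15, 'egefcabeeegafcdefb')
  24 → (31, 'fb')
  25 → (18, 'fcabeeegafcdefb')
  26 → (27, 'fcdefb')
  27 → (7, 'gaddggbeegefcabeeegafcdefb')
  28 → (25, 'gafcdefb')
  29 → (12, 'gbeegefcabeeegafcdefb')
  30 → (0, 'gceaecegaddggbeegefcabeeegafcdefb')
  31 → (16, 'gefcabeeegafcdefb')
  32 → (11, 'ggbeegefcabeeegafcdefb')

[20, 8, 3, 26, 32, 21, 13, 19, 28, 1, 5, 9, 29, 10, 2, 4, 22, 23, 14, 30, 17, 6, 24, 15, 31, 18, 27, 7, 25, 12, 0, 16, 11]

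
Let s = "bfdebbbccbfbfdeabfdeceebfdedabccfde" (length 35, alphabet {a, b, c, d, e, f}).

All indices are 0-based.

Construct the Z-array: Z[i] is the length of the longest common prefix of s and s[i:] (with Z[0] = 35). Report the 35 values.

[35, 0, 0, 0, 1, 1, 1, 0, 0, 2, 0, 4, 0, 0, 0, 0, 4, 0, 0, 0, 0, 0, 0, 4, 0, 0, 0, 0, 0, 1, 0, 0, 0, 0, 0]

Z[0]=35
i=1: i≥r, start 0; Z[1]=0
i=2: i≥r, start 0; Z[2]=0
i=3: i≥r, start 0; Z[3]=0
i=4: i≥r, start 0; Z[4]=1 scan→box=[4,5)
i=5: i≥r, start 0; Z[5]=1 scan→box=[5,6)
i=6: i≥r, start 0; Z[6]=1 scan→box=[6,7)
i=7: i≥r, start 0; Z[7]=0
i=8: i≥r, start 0; Z[8]=0
i=9: i≥r, start 0; Z[9]=2 scan→box=[9,11)
i=10: min(r-i=1, Z[1]=0)=0; Z[10]=0
i=11: i≥r, start 0; Z[11]=4 scan→box=[11,15)
i=12: min(r-i=3, Z[1]=0)=0; Z[12]=0
i=13: min(r-i=2, Z[2]=0)=0; Z[13]=0
i=14: min(r-i=1, Z[3]=0)=0; Z[14]=0
i=15: i≥r, start 0; Z[15]=0
i=16: i≥r, start 0; Z[16]=4 scan→box=[16,20)
i=17: min(r-i=3, Z[1]=0)=0; Z[17]=0
i=18: min(r-i=2, Z[2]=0)=0; Z[18]=0
i=19: min(r-i=1, Z[3]=0)=0; Z[19]=0
i=20: i≥r, start 0; Z[20]=0
i=21: i≥r, start 0; Z[21]=0
i=22: i≥r, start 0; Z[22]=0
i=23: i≥r, start 0; Z[23]=4 scan→box=[23,27)
i=24: min(r-i=3, Z[1]=0)=0; Z[24]=0
i=25: min(r-i=2, Z[2]=0)=0; Z[25]=0
i=26: min(r-i=1, Z[3]=0)=0; Z[26]=0
i=27: i≥r, start 0; Z[27]=0
i=28: i≥r, start 0; Z[28]=0
i=29: i≥r, start 0; Z[29]=1 scan→box=[29,30)
i=30: i≥r, start 0; Z[30]=0
i=31: i≥r, start 0; Z[31]=0
i=32: i≥r, start 0; Z[32]=0
i=33: i≥r, start 0; Z[33]=0
i=34: i≥r, start 0; Z[34]=0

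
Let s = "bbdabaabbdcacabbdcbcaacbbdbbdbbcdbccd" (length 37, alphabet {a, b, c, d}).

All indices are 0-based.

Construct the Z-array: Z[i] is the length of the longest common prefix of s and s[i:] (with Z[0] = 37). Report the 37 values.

[37, 1, 0, 0, 1, 0, 0, 3, 1, 0, 0, 0, 0, 0, 3, 1, 0, 0, 1, 0, 0, 0, 0, 3, 1, 0, 3, 1, 0, 2, 1, 0, 0, 1, 0, 0, 0]

Z[0]=37
i=1: outside box; Z[1]=1 scan→box=[1,2)
i=2: outside box; Z[2]=0
i=3: outside box; Z[3]=0
i=4: outside box; Z[4]=1 scan→box=[4,5)
i=5: outside box; Z[5]=0
i=6: outside box; Z[6]=0
i=7: outside box; Z[7]=3 scan→box=[7,10)
i=8: min(r-i=2, Z[1]=1)=1; Z[8]=1
i=9: min(r-i=1, Z[2]=0)=0; Z[9]=0
i=10: outside box; Z[10]=0
i=11: outside box; Z[11]=0
i=12: outside box; Z[12]=0
i=13: outside box; Z[13]=0
i=14: outside box; Z[14]=3 scan→box=[14,17)
i=15: min(r-i=2, Z[1]=1)=1; Z[15]=1
i=16: min(r-i=1, Z[2]=0)=0; Z[16]=0
i=17: outside box; Z[17]=0
i=18: outside box; Z[18]=1 scan→box=[18,19)
i=19: outside box; Z[19]=0
i=20: outside box; Z[20]=0
i=21: outside box; Z[21]=0
i=22: outside box; Z[22]=0
i=23: outside box; Z[23]=3 scan→box=[23,26)
i=24: min(r-i=2, Z[1]=1)=1; Z[24]=1
i=25: min(r-i=1, Z[2]=0)=0; Z[25]=0
i=26: outside box; Z[26]=3 scan→box=[26,29)
i=27: min(r-i=2, Z[1]=1)=1; Z[27]=1
i=28: min(r-i=1, Z[2]=0)=0; Z[28]=0
i=29: outside box; Z[29]=2 scan→box=[29,31)
i=30: min(r-i=1, Z[1]=1)=1; Z[30]=1
i=31: outside box; Z[31]=0
i=32: outside box; Z[32]=0
i=33: outside box; Z[33]=1 scan→box=[33,34)
i=34: outside box; Z[34]=0
i=35: outside box; Z[35]=0
i=36: outside box; Z[36]=0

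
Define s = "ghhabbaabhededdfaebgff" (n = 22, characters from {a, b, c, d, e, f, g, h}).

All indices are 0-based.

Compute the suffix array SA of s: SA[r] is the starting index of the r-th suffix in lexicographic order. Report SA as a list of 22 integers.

sorted suffixes:
  #0 SA[0]=6  'aabhededdfaebgff'
  #1 SA[1]=3  'abbaabhededdfaebgff'
  #2 SA[2]=7  'abhededdfaebgff'
  #3 SA[3]=16  'aebgff'
  #4 SA[4]=5  'baabhededdfaebgff'
  #5 SA[5]=4  'bbaabhededdfaebgff'
  #6 SA[6]=18  'bgff'
  #7 SA[7]=8  'bhededdfaebgff'
  #8 SA[8]=13  'ddfaebgff'
  #9 SA[9]=11  'deddfaebgff'
  #10 SA[10]=14  'dfaebgff'
  #11 SA[11]=17  'ebgff'
  #12 SA[12]=12  'eddfaebgff'
  #13 SA[13]=10  'ededdfaebgff'
  #14 SA[14]=21  'f'
  #15 SA[15]=15  'faebgff'
  #16 SA[16]=20  'ff'
  #17 SA[17]=19  'gff'
  #18 SA[18]=0  'ghhabbaabhededdfaebgff'
  #19 SA[19]=2  'habbaabhededdfaebgff'
  #20 SA[20]=9  'hededdfaebgff'
  #21 SA[21]=1  'hhabbaabhededdfaebgff'

[6, 3, 7, 16, 5, 4, 18, 8, 13, 11, 14, 17, 12, 10, 21, 15, 20, 19, 0, 2, 9, 1]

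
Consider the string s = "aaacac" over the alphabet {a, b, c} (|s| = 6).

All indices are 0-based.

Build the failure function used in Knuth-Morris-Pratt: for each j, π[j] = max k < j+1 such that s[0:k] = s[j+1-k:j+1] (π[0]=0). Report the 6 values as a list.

[0, 1, 2, 0, 1, 0]

π[0] = 0
j=1 s[j]='a': π[1]=1 (border 'a')
j=2 s[j]='a': π[2]=2 (border 'aa')
j=3 s[j]='c': k: 2→1→0; π[3]=0 (border '')
j=4 s[j]='a': π[4]=1 (border 'a')
j=5 s[j]='c': k: 1→0; π[5]=0 (border '')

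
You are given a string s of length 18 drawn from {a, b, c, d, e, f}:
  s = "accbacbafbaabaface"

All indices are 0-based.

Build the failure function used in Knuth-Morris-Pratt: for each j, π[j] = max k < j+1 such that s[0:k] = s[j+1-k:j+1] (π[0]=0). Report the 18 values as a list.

[0, 0, 0, 0, 1, 2, 0, 1, 0, 0, 1, 1, 0, 1, 0, 1, 2, 0]

π[0] = 0
j=1 s[j]='c': π[1]=0 (border '')
j=2 s[j]='c': π[2]=0 (border '')
j=3 s[j]='b': π[3]=0 (border '')
j=4 s[j]='a': π[4]=1 (border 'a')
j=5 s[j]='c': π[5]=2 (border 'ac')
j=6 s[j]='b': k: 2→0; π[6]=0 (border '')
j=7 s[j]='a': π[7]=1 (border 'a')
j=8 s[j]='f': k: 1→0; π[8]=0 (border '')
j=9 s[j]='b': π[9]=0 (border '')
j=10 s[j]='a': π[10]=1 (border 'a')
j=11 s[j]='a': k: 1→0; π[11]=1 (border 'a')
j=12 s[j]='b': k: 1→0; π[12]=0 (border '')
j=13 s[j]='a': π[13]=1 (border 'a')
j=14 s[j]='f': k: 1→0; π[14]=0 (border '')
j=15 s[j]='a': π[15]=1 (border 'a')
j=16 s[j]='c': π[16]=2 (border 'ac')
j=17 s[j]='e': k: 2→0; π[17]=0 (border '')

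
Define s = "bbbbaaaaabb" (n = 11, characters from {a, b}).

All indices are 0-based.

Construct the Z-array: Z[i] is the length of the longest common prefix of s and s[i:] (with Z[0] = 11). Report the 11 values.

[11, 3, 2, 1, 0, 0, 0, 0, 0, 2, 1]

Z[0]=11
i=1: fresh scan; Z[1]=3 scan→box=[1,4)
i=2: min(r-i=2, Z[1]=3)=2; Z[2]=2
i=3: min(r-i=1, Z[2]=2)=1; Z[3]=1
i=4: fresh scan; Z[4]=0
i=5: fresh scan; Z[5]=0
i=6: fresh scan; Z[6]=0
i=7: fresh scan; Z[7]=0
i=8: fresh scan; Z[8]=0
i=9: fresh scan; Z[9]=2 scan→box=[9,11)
i=10: min(r-i=1, Z[1]=3)=1; Z[10]=1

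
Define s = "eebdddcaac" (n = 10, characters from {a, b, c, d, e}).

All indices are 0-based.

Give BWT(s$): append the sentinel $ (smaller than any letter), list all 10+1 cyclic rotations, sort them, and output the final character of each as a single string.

rank  rotation     last
    0  $eebdddcaac  c
    1  aac$eebdddc  c
    2  ac$eebdddca  a
    3  bdddcaac$ee  e
    4  c$eebdddcaa  a
    5  caac$eebddd  d
    6  dcaac$eebdd  d
    7  ddcaac$eebd  d
    8  dddcaac$eeb  b
    9  ebdddcaac$e  e
   10  eebdddcaac$  $

ccaeadddbe$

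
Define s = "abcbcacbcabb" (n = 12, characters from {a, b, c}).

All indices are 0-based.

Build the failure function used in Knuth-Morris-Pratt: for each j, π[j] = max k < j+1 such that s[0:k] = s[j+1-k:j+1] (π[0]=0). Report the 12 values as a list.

[0, 0, 0, 0, 0, 1, 0, 0, 0, 1, 2, 0]

π[0] = 0
j=1 s[j]='b': π[1]=0 (border '')
j=2 s[j]='c': π[2]=0 (border '')
j=3 s[j]='b': π[3]=0 (border '')
j=4 s[j]='c': π[4]=0 (border '')
j=5 s[j]='a': π[5]=1 (border 'a')
j=6 s[j]='c': k: 1→0; π[6]=0 (border '')
j=7 s[j]='b': π[7]=0 (border '')
j=8 s[j]='c': π[8]=0 (border '')
j=9 s[j]='a': π[9]=1 (border 'a')
j=10 s[j]='b': π[10]=2 (border 'ab')
j=11 s[j]='b': k: 2→0; π[11]=0 (border '')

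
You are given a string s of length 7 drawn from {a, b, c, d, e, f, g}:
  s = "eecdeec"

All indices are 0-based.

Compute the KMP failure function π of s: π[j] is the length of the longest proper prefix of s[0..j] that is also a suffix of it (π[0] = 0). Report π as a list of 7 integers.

[0, 1, 0, 0, 1, 2, 3]

π[0] = 0
j=1 s[j]='e': π[1]=1 (border 'e')
j=2 s[j]='c': k: 1→0; π[2]=0 (border '')
j=3 s[j]='d': π[3]=0 (border '')
j=4 s[j]='e': π[4]=1 (border 'e')
j=5 s[j]='e': π[5]=2 (border 'ee')
j=6 s[j]='c': π[6]=3 (border 'eec')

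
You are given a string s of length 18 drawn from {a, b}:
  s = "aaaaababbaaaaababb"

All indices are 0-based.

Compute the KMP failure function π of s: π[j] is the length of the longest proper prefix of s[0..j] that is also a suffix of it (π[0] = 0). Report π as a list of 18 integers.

[0, 1, 2, 3, 4, 0, 1, 0, 0, 1, 2, 3, 4, 5, 6, 7, 8, 9]

π[0] = 0
j=1 s[j]='a': π[1]=1 (border 'a')
j=2 s[j]='a': π[2]=2 (border 'aa')
j=3 s[j]='a': π[3]=3 (border 'aaa')
j=4 s[j]='a': π[4]=4 (border 'aaaa')
j=5 s[j]='b': k: 4→3→2→1→0; π[5]=0 (border '')
j=6 s[j]='a': π[6]=1 (border 'a')
j=7 s[j]='b': k: 1→0; π[7]=0 (border '')
j=8 s[j]='b': π[8]=0 (border '')
j=9 s[j]='a': π[9]=1 (border 'a')
j=10 s[j]='a': π[10]=2 (border 'aa')
j=11 s[j]='a': π[11]=3 (border 'aaa')
j=12 s[j]='a': π[12]=4 (border 'aaaa')
j=13 s[j]='a': π[13]=5 (border 'aaaaa')
j=14 s[j]='b': π[14]=6 (border 'aaaaab')
j=15 s[j]='a': π[15]=7 (border 'aaaaaba')
j=16 s[j]='b': π[16]=8 (border 'aaaaabab')
j=17 s[j]='b': π[17]=9 (border 'aaaaababb')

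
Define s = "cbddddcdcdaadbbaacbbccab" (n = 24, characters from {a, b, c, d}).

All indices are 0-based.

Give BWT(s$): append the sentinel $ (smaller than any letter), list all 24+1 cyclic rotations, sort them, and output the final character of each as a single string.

bbdcaaabdcbcca$bddcacdddb

rank  rotation                   last
    0  $cbddddcdcdaadbbaacbbccab  b
    1  aacbbccab$cbddddcdcdaadbb  b
    2  aadbbaacbbccab$cbddddcdcd  d
    3  ab$cbddddcdcdaadbbaacbbcc  c
    4  acbbccab$cbddddcdcdaadbba  a
    5  adbbaacbbccab$cbddddcdcda  a
    6  b$cbddddcdcdaadbbaacbbcca  a
    7  baacbbccab$cbddddcdcdaadb  b
    8  bbaacbbccab$cbddddcdcdaad  d
    9  bbccab$cbddddcdcdaadbbaac  c
   10  bccab$cbddddcdcdaadbbaacb  b
   11  bddddcdcdaadbbaacbbccab$c  c
   12  cab$cbddddcdcdaadbbaacbbc  c
   13  cbbccab$cbddddcdcdaadbbaa  a
   14  cbddddcdcdaadbbaacbbccab$  $
   15  ccab$cbddddcdcdaadbbaacbb  b
   16  cdaadbbaacbbccab$cbddddcd  d
   17  cdcdaadbbaacbbccab$cbdddd  d
   18  daadbbaacbbccab$cbddddcdc  c
   19  dbbaacbbccab$cbddddcdcdaa  a
   20  dcdaadbbaacbbccab$cbddddc  c
   21  dcdcdaadbbaacbbccab$cbddd  d
   22  ddcdcdaadbbaacbbccab$cbdd  d
   23  dddcdcdaadbbaacbbccab$cbd  d
   24  ddddcdcdaadbbaacbbccab$cb  b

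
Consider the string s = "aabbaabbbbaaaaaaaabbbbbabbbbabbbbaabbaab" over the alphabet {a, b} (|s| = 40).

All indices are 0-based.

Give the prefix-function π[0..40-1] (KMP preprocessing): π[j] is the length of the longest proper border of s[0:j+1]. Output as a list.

π[0] = 0
j=1 s[j]='a': π[1]=1 (border 'a')
j=2 s[j]='b': k: 1→0; π[2]=0 (border '')
j=3 s[j]='b': π[3]=0 (border '')
j=4 s[j]='a': π[4]=1 (border 'a')
j=5 s[j]='a': π[5]=2 (border 'aa')
j=6 s[j]='b': π[6]=3 (border 'aab')
j=7 s[j]='b': π[7]=4 (border 'aabb')
j=8 s[j]='b': k: 4→0; π[8]=0 (border '')
j=9 s[j]='b': π[9]=0 (border '')
j=10 s[j]='a': π[10]=1 (border 'a')
j=11 s[j]='a': π[11]=2 (border 'aa')
j=12 s[j]='a': k: 2→1; π[12]=2 (border 'aa')
j=13 s[j]='a': k: 2→1; π[13]=2 (border 'aa')
j=14 s[j]='a': k: 2→1; π[14]=2 (border 'aa')
j=15 s[j]='a': k: 2→1; π[15]=2 (border 'aa')
j=16 s[j]='a': k: 2→1; π[16]=2 (border 'aa')
j=17 s[j]='a': k: 2→1; π[17]=2 (border 'aa')
j=18 s[j]='b': π[18]=3 (border 'aab')
j=19 s[j]='b': π[19]=4 (border 'aabb')
j=20 s[j]='b': k: 4→0; π[20]=0 (border '')
j=21 s[j]='b': π[21]=0 (border '')
j=22 s[j]='b': π[22]=0 (border '')
j=23 s[j]='a': π[23]=1 (border 'a')
j=24 s[j]='b': k: 1→0; π[24]=0 (border '')
j=25 s[j]='b': π[25]=0 (border '')
j=26 s[j]='b': π[26]=0 (border '')
j=27 s[j]='b': π[27]=0 (border '')
j=28 s[j]='a': π[28]=1 (border 'a')
j=29 s[j]='b': k: 1→0; π[29]=0 (border '')
j=30 s[j]='b': π[30]=0 (border '')
j=31 s[j]='b': π[31]=0 (border '')
j=32 s[j]='b': π[32]=0 (border '')
j=33 s[j]='a': π[33]=1 (border 'a')
j=34 s[j]='a': π[34]=2 (border 'aa')
j=35 s[j]='b': π[35]=3 (border 'aab')
j=36 s[j]='b': π[36]=4 (border 'aabb')
j=37 s[j]='a': π[37]=5 (border 'aabba')
j=38 s[j]='a': π[38]=6 (border 'aabbaa')
j=39 s[j]='b': π[39]=7 (border 'aabbaab')

[0, 1, 0, 0, 1, 2, 3, 4, 0, 0, 1, 2, 2, 2, 2, 2, 2, 2, 3, 4, 0, 0, 0, 1, 0, 0, 0, 0, 1, 0, 0, 0, 0, 1, 2, 3, 4, 5, 6, 7]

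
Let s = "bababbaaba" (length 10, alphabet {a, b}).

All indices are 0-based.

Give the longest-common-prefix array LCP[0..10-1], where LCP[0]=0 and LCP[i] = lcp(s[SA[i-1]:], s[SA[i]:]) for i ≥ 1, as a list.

[0, 1, 1, 3, 2, 0, 2, 2, 3, 1]

rank | idx | suffix
   0 |   9 | a
   1 |   6 | aaba
   2 |   7 | aba
   3 |   1 | ababbaaba
   4 |   3 | abbaaba
   5 |   8 | ba
   6 |   5 | baaba
   7 |   0 | bababbaaba
   8 |   2 | babbaaba
   9 |   4 | bbaaba

SA = [9, 6, 7, 1, 3, 8, 5, 0, 2, 4]
[i] adj suffixes → lcp
  [1] 9/6 → 1 ('a')
  [2] 6/7 → 1 ('a')
  [3] 7/1 → 3 ('aba')
  [4] 1/3 → 2 ('ab')
  [5] 3/8 → 0 ('')
  [6] 8/5 → 2 ('ba')
  [7] 5/0 → 2 ('ba')
  [8] 0/2 → 3 ('bab')
  [9] 2/4 → 1 ('b')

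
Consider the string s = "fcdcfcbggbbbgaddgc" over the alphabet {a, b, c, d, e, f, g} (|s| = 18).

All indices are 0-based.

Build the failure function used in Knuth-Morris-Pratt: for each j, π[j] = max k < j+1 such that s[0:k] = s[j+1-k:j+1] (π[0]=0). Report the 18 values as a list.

[0, 0, 0, 0, 1, 2, 0, 0, 0, 0, 0, 0, 0, 0, 0, 0, 0, 0]

π[0] = 0
j=1 s[j]='c': π[1]=0 (border '')
j=2 s[j]='d': π[2]=0 (border '')
j=3 s[j]='c': π[3]=0 (border '')
j=4 s[j]='f': π[4]=1 (border 'f')
j=5 s[j]='c': π[5]=2 (border 'fc')
j=6 s[j]='b': k: 2→0; π[6]=0 (border '')
j=7 s[j]='g': π[7]=0 (border '')
j=8 s[j]='g': π[8]=0 (border '')
j=9 s[j]='b': π[9]=0 (border '')
j=10 s[j]='b': π[10]=0 (border '')
j=11 s[j]='b': π[11]=0 (border '')
j=12 s[j]='g': π[12]=0 (border '')
j=13 s[j]='a': π[13]=0 (border '')
j=14 s[j]='d': π[14]=0 (border '')
j=15 s[j]='d': π[15]=0 (border '')
j=16 s[j]='g': π[16]=0 (border '')
j=17 s[j]='c': π[17]=0 (border '')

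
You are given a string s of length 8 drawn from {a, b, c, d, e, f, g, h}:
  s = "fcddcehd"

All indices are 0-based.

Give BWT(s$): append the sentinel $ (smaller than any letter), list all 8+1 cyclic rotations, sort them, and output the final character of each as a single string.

dfdhdcc$e

rank  rotation   last
    0  $fcddcehd  d
    1  cddcehd$f  f
    2  cehd$fcdd  d
    3  d$fcddceh  h
    4  dcehd$fcd  d
    5  ddcehd$fc  c
    6  ehd$fcddc  c
    7  fcddcehd$  $
    8  hd$fcddce  e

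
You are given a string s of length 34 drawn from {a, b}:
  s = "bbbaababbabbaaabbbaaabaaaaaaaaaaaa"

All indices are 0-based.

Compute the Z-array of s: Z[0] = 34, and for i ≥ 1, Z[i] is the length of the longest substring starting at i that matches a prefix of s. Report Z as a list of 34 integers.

Z[0]=34
i=1: fresh scan; Z[1]=2 scan→box=[1,3)
i=2: min(r-i=1, Z[1]=2)=1; Z[2]=1
i=3: fresh scan; Z[3]=0
i=4: fresh scan; Z[4]=0
i=5: fresh scan; Z[5]=1 scan→box=[5,6)
i=6: fresh scan; Z[6]=0
i=7: fresh scan; Z[7]=2 scan→box=[7,9)
i=8: min(r-i=1, Z[1]=2)=1; Z[8]=1
i=9: fresh scan; Z[9]=0
i=10: fresh scan; Z[10]=2 scan→box=[10,12)
i=11: min(r-i=1, Z[1]=2)=1; Z[11]=1
i=12: fresh scan; Z[12]=0
i=13: fresh scan; Z[13]=0
i=14: fresh scan; Z[14]=0
i=15: fresh scan; Z[15]=5 scan→box=[15,20)
i=16: min(r-i=4, Z[1]=2)=2; Z[16]=2
i=17: min(r-i=3, Z[2]=1)=1; Z[17]=1
i=18: min(r-i=2, Z[3]=0)=0; Z[18]=0
i=19: min(r-i=1, Z[4]=0)=0; Z[19]=0
i=20: fresh scan; Z[20]=0
i=21: fresh scan; Z[21]=1 scan→box=[21,22)
i=22: fresh scan; Z[22]=0
i=23: fresh scan; Z[23]=0
i=24: fresh scan; Z[24]=0
i=25: fresh scan; Z[25]=0
i=26: fresh scan; Z[26]=0
i=27: fresh scan; Z[27]=0
i=28: fresh scan; Z[28]=0
i=29: fresh scan; Z[29]=0
i=30: fresh scan; Z[30]=0
i=31: fresh scan; Z[31]=0
i=32: fresh scan; Z[32]=0
i=33: fresh scan; Z[33]=0

[34, 2, 1, 0, 0, 1, 0, 2, 1, 0, 2, 1, 0, 0, 0, 5, 2, 1, 0, 0, 0, 1, 0, 0, 0, 0, 0, 0, 0, 0, 0, 0, 0, 0]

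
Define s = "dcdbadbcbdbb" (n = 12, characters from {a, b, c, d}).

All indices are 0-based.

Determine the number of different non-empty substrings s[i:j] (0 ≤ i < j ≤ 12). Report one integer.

68

rank→(start, suffix):
  0 → (4, 'adbcbdbb')
  1 → (11, 'b')
  2 → (3, 'badbcbdbb')
  3 → (10, 'bb')
  4 → (6, 'bcbdbb')
  5 → (8, 'bdbb')
  6 → (7, 'cbdbb')
  7 → (1, 'cdbadbcbdbb')
  8 → (2, 'dbadbcbdbb')
  9 → (9, 'dbb')
  10 → (5, 'dbcbdbb')
  11 → (0, 'dcdbadbcbdbb')

SA = [4, 11, 3, 10, 6, 8, 7, 1, 2, 9, 5, 0]
rank  pair      lcp
   1  s[4:],s[11:]  0  ''
   2  s[11:],s[3:]  1  'b'
   3  s[3:],s[10:]  1  'b'
   4  s[10:],s[6:]  1  'b'
   5  s[6:],s[8:]  1  'b'
   6  s[8:],s[7:]  0  ''
   7  s[7:],s[1:]  1  'c'
   8  s[1:],s[2:]  0  ''
   9  s[2:],s[9:]  2  'db'
  10  s[9:],s[5:]  2  'db'
  11  s[5:],s[0:]  1  'd'

n(n+1)/2 = 12·13/2 = 78
Σ LCP = 0 + 0 + 1 + 1 + 1 + 1 + 0 + 1 + 0 + 2 + 2 + 1 = 10
distinct = 78 − 10 = 68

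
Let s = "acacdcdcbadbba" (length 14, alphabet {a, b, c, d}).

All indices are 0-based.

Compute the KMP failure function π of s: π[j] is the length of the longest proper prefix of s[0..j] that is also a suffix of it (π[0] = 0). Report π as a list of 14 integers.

[0, 0, 1, 2, 0, 0, 0, 0, 0, 1, 0, 0, 0, 1]

π[0] = 0
j=1 s[j]='c': π[1]=0 (border '')
j=2 s[j]='a': π[2]=1 (border 'a')
j=3 s[j]='c': π[3]=2 (border 'ac')
j=4 s[j]='d': k: 2→0; π[4]=0 (border '')
j=5 s[j]='c': π[5]=0 (border '')
j=6 s[j]='d': π[6]=0 (border '')
j=7 s[j]='c': π[7]=0 (border '')
j=8 s[j]='b': π[8]=0 (border '')
j=9 s[j]='a': π[9]=1 (border 'a')
j=10 s[j]='d': k: 1→0; π[10]=0 (border '')
j=11 s[j]='b': π[11]=0 (border '')
j=12 s[j]='b': π[12]=0 (border '')
j=13 s[j]='a': π[13]=1 (border 'a')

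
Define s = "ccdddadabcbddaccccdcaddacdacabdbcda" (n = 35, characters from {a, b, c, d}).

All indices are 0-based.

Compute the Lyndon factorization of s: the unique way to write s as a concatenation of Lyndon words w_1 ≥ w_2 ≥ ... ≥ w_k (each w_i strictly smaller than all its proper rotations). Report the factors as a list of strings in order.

["ccddd", "ad", "abcbddaccccdcaddacdacabdbcd", "a"]

emit factor 1: 'ccddd' (i=0, period=5)
emit factor 2: 'ad' (i=5, period=2)
emit factor 3: 'abcbddaccccdcaddacdacabdbcd' (i=7, period=27)
emit factor 4: 'a' (i=34, period=1)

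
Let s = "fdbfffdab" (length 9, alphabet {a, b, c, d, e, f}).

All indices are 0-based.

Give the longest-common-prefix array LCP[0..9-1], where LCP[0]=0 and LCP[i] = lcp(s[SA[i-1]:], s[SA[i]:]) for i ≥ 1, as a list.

rank | idx | suffix
   0 |   7 | ab
   1 |   8 | b
   2 |   2 | bfffdab
   3 |   6 | dab
   4 |   1 | dbfffdab
   5 |   5 | fdab
   6 |   0 | fdbfffdab
   7 |   4 | ffdab
   8 |   3 | fffdab

SA = [7, 8, 2, 6, 1, 5, 0, 4, 3]
rank  pair      lcp
   1  s[7:],s[8:]  0  ''
   2  s[8:],s[2:]  1  'b'
   3  s[2:],s[6:]  0  ''
   4  s[6:],s[1:]  1  'd'
   5  s[1:],s[5:]  0  ''
   6  s[5:],s[0:]  2  'fd'
   7  s[0:],s[4:]  1  'f'
   8  s[4:],s[3:]  2  'ff'

[0, 0, 1, 0, 1, 0, 2, 1, 2]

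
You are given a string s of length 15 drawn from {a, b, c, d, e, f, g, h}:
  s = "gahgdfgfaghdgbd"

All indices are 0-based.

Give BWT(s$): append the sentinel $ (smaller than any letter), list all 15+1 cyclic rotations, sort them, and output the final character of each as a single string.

rank  rotation          last
    0  $gahgdfgfaghdgbd  d
    1  aghdgbd$gahgdfgf  f
    2  ahgdfgfaghdgbd$g  g
    3  bd$gahgdfgfaghdg  g
    4  d$gahgdfgfaghdgb  b
    5  dfgfaghdgbd$gahg  g
    6  dgbd$gahgdfgfagh  h
    7  faghdgbd$gahgdfg  g
    8  fgfaghdgbd$gahgd  d
    9  gahgdfgfaghdgbd$  $
   10  gbd$gahgdfgfaghd  d
   11  gdfgfaghdgbd$gah  h
   12  gfaghdgbd$gahgdf  f
   13  ghdgbd$gahgdfgfa  a
   14  hdgbd$gahgdfgfag  g
   15  hgdfgfaghdgbd$ga  a

dfggbghgd$dhfaga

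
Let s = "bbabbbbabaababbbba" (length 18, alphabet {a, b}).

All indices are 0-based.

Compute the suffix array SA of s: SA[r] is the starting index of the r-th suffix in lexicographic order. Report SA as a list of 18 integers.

[17, 9, 7, 10, 12, 2, 16, 8, 6, 11, 1, 15, 5, 0, 14, 4, 13, 3]

rank→(start, suffix):
  0 → (17, 'a')
  1 → (9, 'aababbbba')
  2 → (7, 'abaababbbba')
  3 → (10, 'ababbbba')
  4 → (12, 'abbbba')
  5 → (2, 'abbbbabaababbbba')
  6 → (16, 'ba')
  7 → (8, 'baababbbba')
  8 → (6, 'babaababbbba')
  9 → (11, 'babbbba')
  10 → (1, 'babbbbabaababbbba')
  11 → (15, 'bba')
  12 → (5, 'bbabaababbbba')
  13 → (0, 'bbabbbbabaababbbba')
  14 → (14, 'bbba')
  15 → (4, 'bbbabaababbbba')
  16 → (13, 'bbbba')
  17 → (3, 'bbbbabaababbbba')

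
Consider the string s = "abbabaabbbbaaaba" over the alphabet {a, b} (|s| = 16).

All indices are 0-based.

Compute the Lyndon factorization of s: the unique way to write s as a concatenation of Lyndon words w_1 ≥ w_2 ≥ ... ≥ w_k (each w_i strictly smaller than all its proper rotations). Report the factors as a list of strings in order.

["abb", "ab", "aabbbb", "aaab", "a"]

emit factor 1: 'abb' (i=0, period=3)
emit factor 2: 'ab' (i=3, period=2)
emit factor 3: 'aabbbb' (i=5, period=6)
emit factor 4: 'aaab' (i=11, period=4)
emit factor 5: 'a' (i=15, period=1)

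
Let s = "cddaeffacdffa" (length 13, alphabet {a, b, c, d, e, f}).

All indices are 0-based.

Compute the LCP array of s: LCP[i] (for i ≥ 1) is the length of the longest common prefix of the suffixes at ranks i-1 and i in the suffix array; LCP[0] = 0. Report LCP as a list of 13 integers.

rank | idx | suffix
   0 |  12 | a
   1 |   7 | acdffa
   2 |   3 | aeffacdffa
   3 |   0 | cddaeffacdffa
   4 |   8 | cdffa
   5 |   2 | daeffacdffa
   6 |   1 | ddaeffacdffa
   7 |   9 | dffa
   8 |   4 | effacdffa
   9 |  11 | fa
  10 |   6 | facdffa
  11 |  10 | ffa
  12 |   5 | ffacdffa

SA = [12, 7, 3, 0, 8, 2, 1, 9, 4, 11, 6, 10, 5]
rank  pair      lcp
   1  s[12:],s[7:]  1  'a'
   2  s[7:],s[3:]  1  'a'
   3  s[3:],s[0:]  0  ''
   4  s[0:],s[8:]  2  'cd'
   5  s[8:],s[2:]  0  ''
   6  s[2:],s[1:]  1  'd'
   7  s[1:],s[9:]  1  'd'
   8  s[9:],s[4:]  0  ''
   9  s[4:],s[11:]  0  ''
  10  s[11:],s[6:]  2  'fa'
  11  s[6:],s[10:]  1  'f'
  12  s[10:],s[5:]  3  'ffa'

[0, 1, 1, 0, 2, 0, 1, 1, 0, 0, 2, 1, 3]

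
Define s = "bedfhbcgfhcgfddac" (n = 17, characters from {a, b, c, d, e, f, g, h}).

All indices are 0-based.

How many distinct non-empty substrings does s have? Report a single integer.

140

rank→(start, suffix):
  0 → (15, 'ac')
  1 → (5, 'bcgfhcgfddac')
  2 → (0, 'bedfhbcgfhcgfddac')
  3 → (16, 'c')
  4 → (10, 'cgfddac')
  5 → (6, 'cgfhcgfddac')
  6 → (14, 'dac')
  7 → (13, 'ddac')
  8 → (2, 'dfhbcgfhcgfddac')
  9 → (1, 'edfhbcgfhcgfddac')
  10 → (12, 'fddac')
  11 → (3, 'fhbcgfhcgfddac')
  12 → (8, 'fhcgfddac')
  13 → (11, 'gfddac')
  14 → (7, 'gfhcgfddac')
  15 → (4, 'hbcgfhcgfddac')
  16 → (9, 'hcgfddac')

SA = [15, 5, 0, 16, 10, 6, 14, 13, 2, 1, 12, 3, 8, 11, 7, 4, 9]
rank  pair      lcp
   1  s[15:],s[5:]  0  ''
   2  s[5:],s[0:]  1  'b'
   3  s[0:],s[16:]  0  ''
   4  s[16:],s[10:]  1  'c'
   5  s[10:],s[6:]  3  'cgf'
   6  s[6:],s[14:]  0  ''
   7  s[14:],s[13:]  1  'd'
   8  s[13:],s[2:]  1  'd'
   9  s[2:],s[1:]  0  ''
  10  s[1:],s[12:]  0  ''
  11  s[12:],s[3:]  1  'f'
  12  s[3:],s[8:]  2  'fh'
  13  s[8:],s[11:]  0  ''
  14  s[11:],s[7:]  2  'gf'
  15  s[7:],s[4:]  0  ''
  16  s[4:],s[9:]  1  'h'

n(n+1)/2 = 17·18/2 = 153
Σ LCP = 0 + 0 + 1 + 0 + 1 + 3 + 0 + 1 + 1 + 0 + 0 + 1 + 2 + 0 + 2 + 0 + 1 = 13
distinct = 153 − 13 = 140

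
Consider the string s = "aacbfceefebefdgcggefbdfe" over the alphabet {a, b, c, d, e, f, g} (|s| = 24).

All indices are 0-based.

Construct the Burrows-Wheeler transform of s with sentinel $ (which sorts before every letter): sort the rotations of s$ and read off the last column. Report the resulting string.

e$afecafgbfffcgbeebededgc

rank  rotation                   last
    0  $aacbfceefebefdgcggefbdfe  e
    1  aacbfceefebefdgcggefbdfe$  $
    2  acbfceefebefdgcggefbdfe$a  a
    3  bdfe$aacbfceefebefdgcggef  f
    4  befdgcggefbdfe$aacbfceefe  e
    5  bfceefebefdgcggefbdfe$aac  c
    6  cbfceefebefdgcggefbdfe$aa  a
    7  ceefebefdgcggefbdfe$aacbf  f
    8  cggefbdfe$aacbfceefebefdg  g
    9  dfe$aacbfceefebefdgcggefb  b
   10  dgcggefbdfe$aacbfceefebef  f
   11  e$aacbfceefebefdgcggefbdf  f
   12  ebefdgcggefbdfe$aacbfceef  f
   13  eefebefdgcggefbdfe$aacbfc  c
   14  efbdfe$aacbfceefebefdgcgg  g
   15  efdgcggefbdfe$aacbfceefeb  b
   16  efebefdgcggefbdfe$aacbfce  e
   17  fbdfe$aacbfceefebefdgcgge  e
   18  fceefebefdgcggefbdfe$aacb  b
   19  fdgcggefbdfe$aacbfceefebe  e
   20  fe$aacbfceefebefdgcggefbd  d
   21  febefdgcggefbdfe$aacbfcee  e
   22  gcggefbdfe$aacbfceefebefd  d
   23  gefbdfe$aacbfceefebefdgcg  g
   24  ggefbdfe$aacbfceefebefdgc  c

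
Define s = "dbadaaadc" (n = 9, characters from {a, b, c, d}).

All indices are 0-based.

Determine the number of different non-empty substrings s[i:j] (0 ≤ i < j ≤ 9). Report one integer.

sorted suffixes:
  #0 SA[0]=4  'aaadc'
  #1 SA[1]=5  'aadc'
  #2 SA[2]=2  'adaaadc'
  #3 SA[3]=6  'adc'
  #4 SA[4]=1  'badaaadc'
  #5 SA[5]=8  'c'
  #6 SA[6]=3  'daaadc'
  #7 SA[7]=0  'dbadaaadc'
  #8 SA[8]=7  'dc'

SA = [4, 5, 2, 6, 1, 8, 3, 0, 7]
rank  pair      lcp
   1  s[4:],s[5:]  2  'aa'
   2  s[5:],s[2:]  1  'a'
   3  s[2:],s[6:]  2  'ad'
   4  s[6:],s[1:]  0  ''
   5  s[1:],s[8:]  0  ''
   6  s[8:],s[3:]  0  ''
   7  s[3:],s[0:]  1  'd'
   8  s[0:],s[7:]  1  'd'

n(n+1)/2 = 9·10/2 = 45
Σ LCP = 0 + 2 + 1 + 2 + 0 + 0 + 0 + 1 + 1 = 7
distinct = 45 − 7 = 38

38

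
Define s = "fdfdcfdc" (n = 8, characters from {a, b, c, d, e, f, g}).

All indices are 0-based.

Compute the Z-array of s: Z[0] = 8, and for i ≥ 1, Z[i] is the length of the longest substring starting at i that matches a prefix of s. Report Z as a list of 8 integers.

[8, 0, 2, 0, 0, 2, 0, 0]

Z[0]=8
i=1: fresh scan; Z[1]=0
i=2: fresh scan; Z[2]=2 scan→box=[2,4)
i=3: min(r-i=1, Z[1]=0)=0; Z[3]=0
i=4: fresh scan; Z[4]=0
i=5: fresh scan; Z[5]=2 scan→box=[5,7)
i=6: min(r-i=1, Z[1]=0)=0; Z[6]=0
i=7: fresh scan; Z[7]=0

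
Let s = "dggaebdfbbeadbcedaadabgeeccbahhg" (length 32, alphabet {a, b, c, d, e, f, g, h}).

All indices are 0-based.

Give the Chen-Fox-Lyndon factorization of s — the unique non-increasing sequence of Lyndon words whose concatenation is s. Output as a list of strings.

emit factor 1: 'dgg' (i=0, period=3)
emit factor 2: 'aebdfbbe' (i=3, period=8)
emit factor 3: 'adbced' (i=11, period=6)
emit factor 4: 'aadabgeeccbahhg' (i=17, period=15)

["dgg", "aebdfbbe", "adbced", "aadabgeeccbahhg"]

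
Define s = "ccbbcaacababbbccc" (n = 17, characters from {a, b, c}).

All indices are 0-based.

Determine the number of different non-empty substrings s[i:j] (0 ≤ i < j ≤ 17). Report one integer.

rank | idx | suffix
   0 |   5 | aacababbbccc
   1 |   8 | ababbbccc
   2 |  10 | abbbccc
   3 |   6 | acababbbccc
   4 |   9 | babbbccc
   5 |  11 | bbbccc
   6 |   2 | bbcaacababbbccc
   7 |  12 | bbccc
   8 |   3 | bcaacababbbccc
   9 |  13 | bccc
  10 |  16 | c
  11 |   4 | caacababbbccc
  12 |   7 | cababbbccc
  13 |   1 | cbbcaacababbbccc
  14 |  15 | cc
  15 |   0 | ccbbcaacababbbccc
  16 |  14 | ccc

SA = [5, 8, 10, 6, 9, 11, 2, 12, 3, 13, 16, 4, 7, 1, 15, 0, 14]
rank  pair      lcp
   1  s[5:],s[8:]  1  'a'
   2  s[8:],s[10:]  2  'ab'
   3  s[10:],s[6:]  1  'a'
   4  s[6:],s[9:]  0  ''
   5  s[9:],s[11:]  1  'b'
   6  s[11:],s[2:]  2  'bb'
   7  s[2:],s[12:]  3  'bbc'
   8  s[12:],s[3:]  1  'b'
   9  s[3:],s[13:]  2  'bc'
  10  s[13:],s[16:]  0  ''
  11  s[16:],s[4:]  1  'c'
  12  s[4:],s[7:]  2  'ca'
  13  s[7:],s[1:]  1  'c'
  14  s[1:],s[15:]  1  'c'
  15  s[15:],s[0:]  2  'cc'
  16  s[0:],s[14:]  2  'cc'

n(n+1)/2 = 17·18/2 = 153
Σ LCP = 0 + 1 + 2 + 1 + 0 + 1 + 2 + 3 + 1 + 2 + 0 + 1 + 2 + 1 + 1 + 2 + 2 = 22
distinct = 153 − 22 = 131

131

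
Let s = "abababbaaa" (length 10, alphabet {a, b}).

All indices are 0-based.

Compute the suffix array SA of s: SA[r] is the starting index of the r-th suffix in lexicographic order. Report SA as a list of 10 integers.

[9, 8, 7, 0, 2, 4, 6, 1, 3, 5]

rank→(start, suffix):
  0 → (9, 'a')
  1 → (8, 'aa')
  2 → (7, 'aaa')
  3 → (0, 'abababbaaa')
  4 → (2, 'ababbaaa')
  5 → (4, 'abbaaa')
  6 → (6, 'baaa')
  7 → (1, 'bababbaaa')
  8 → (3, 'babbaaa')
  9 → (5, 'bbaaa')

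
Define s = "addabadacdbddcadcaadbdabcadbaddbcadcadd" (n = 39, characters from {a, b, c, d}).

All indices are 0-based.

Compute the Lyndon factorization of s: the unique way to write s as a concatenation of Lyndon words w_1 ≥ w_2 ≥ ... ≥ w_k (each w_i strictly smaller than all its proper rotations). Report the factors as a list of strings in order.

emit factor 1: 'add' (i=0, period=3)
emit factor 2: 'abadacdbddcadc' (i=3, period=14)
emit factor 3: 'aadbdabcadbaddbcadcadd' (i=17, period=22)

["add", "abadacdbddcadc", "aadbdabcadbaddbcadcadd"]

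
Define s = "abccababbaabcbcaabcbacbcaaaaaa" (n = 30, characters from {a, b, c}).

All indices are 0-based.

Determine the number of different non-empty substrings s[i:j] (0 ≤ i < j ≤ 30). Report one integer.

399

rank | idx | suffix
   0 |  29 | a
   1 |  28 | aa
   2 |  27 | aaa
   3 |  26 | aaaa
   4 |  25 | aaaaa
   5 |  24 | aaaaaa
   6 |  15 | aabcbacbcaaaaaa
   7 |   9 | aabcbcaabcbacbcaaaaaa
   8 |   4 | ababbaabcbcaabcbacbcaaaaaa
   9 |   6 | abbaabcbcaabcbacbcaaaaaa
  10 |  16 | abcbacbcaaaaaa
  11 |  10 | abcbcaabcbacbcaaaaaa
  12 |   0 | abccababbaabcbcaabcbacbcaaaaaa
  13 |  20 | acbcaaaaaa
  14 |   8 | baabcbcaabcbacbcaaaaaa
  15 |   5 | babbaabcbcaabcbacbcaaaaaa
  16 |  19 | bacbcaaaaaa
  17 |   7 | bbaabcbcaabcbacbcaaaaaa
  18 |  22 | bcaaaaaa
  19 |  13 | bcaabcbacbcaaaaaa
  20 |  17 | bcbacbcaaaaaa
  21 |  11 | bcbcaabcbacbcaaaaaa
  22 |   1 | bccababbaabcbcaabcbacbcaaaaaa
  23 |  23 | caaaaaa
  24 |  14 | caabcbacbcaaaaaa
  25 |   3 | cababbaabcbcaabcbacbcaaaaaa
  26 |  18 | cbacbcaaaaaa
  27 |  21 | cbcaaaaaa
  28 |  12 | cbcaabcbacbcaaaaaa
  29 |   2 | ccababbaabcbcaabcbacbcaaaaaa

SA = [29, 28, 27, 26, 25, 24, 15, 9, 4, 6, 16, 10, 0, 20, 8, 5, 19, 7, 22, 13, 17, 11, 1, 23, 14, 3, 18, 21, 12, 2]
[i] adj suffixes → lcp
  [1] 29/28 → 1 ('a')
  [2] 28/27 → 2 ('aa')
  [3] 27/26 → 3 ('aaa')
  [4] 26/25 → 4 ('aaaa')
  [5] 25/24 → 5 ('aaaaa')
  [6] 24/15 → 2 ('aa')
  [7] 15/9 → 5 ('aabcb')
  [8] 9/4 → 1 ('a')
  [9] 4/6 → 2 ('ab')
  [10] 6/16 → 2 ('ab')
  [11] 16/10 → 4 ('abcb')
  [12] 10/0 → 3 ('abc')
  [13] 0/20 → 1 ('a')
  [14] 20/8 → 0 ('')
  [15] 8/5 → 2 ('ba')
  [16] 5/19 → 2 ('ba')
  [17] 19/7 → 1 ('b')
  [18] 7/22 → 1 ('b')
  [19] 22/13 → 4 ('bcaa')
  [20] 13/17 → 2 ('bc')
  [21] 17/11 → 3 ('bcb')
  [22] 11/1 → 2 ('bc')
  [23] 1/23 → 0 ('')
  [24] 23/14 → 3 ('caa')
  [25] 14/3 → 2 ('ca')
  [26] 3/18 → 1 ('c')
  [27] 18/21 → 2 ('cb')
  [28] 21/12 → 5 ('cbcaa')
  [29] 12/2 → 1 ('c')

n(n+1)/2 = 30·31/2 = 465
Σ LCP = 0 + 1 + 2 + 3 + 4 + 5 + 2 + 5 + 1 + 2 + 2 + 4 + 3 + 1 + 0 + 2 + 2 + 1 + 1 + 4 + 2 + 3 + 2 + 0 + 3 + 2 + 1 + 2 + 5 + 1 = 66
distinct = 465 − 66 = 399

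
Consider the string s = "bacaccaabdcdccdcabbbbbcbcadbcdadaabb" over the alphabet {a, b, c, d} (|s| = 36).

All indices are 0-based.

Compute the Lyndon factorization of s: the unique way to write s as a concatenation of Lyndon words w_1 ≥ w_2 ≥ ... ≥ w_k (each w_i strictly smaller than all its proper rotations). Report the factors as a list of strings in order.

emit factor 1: 'b' (i=0, period=1)
emit factor 2: 'acacc' (i=1, period=5)
emit factor 3: 'aabdcdccdcabbbbbcbcadbcdad' (i=6, period=26)
emit factor 4: 'aabb' (i=32, period=4)

["b", "acacc", "aabdcdccdcabbbbbcbcadbcdad", "aabb"]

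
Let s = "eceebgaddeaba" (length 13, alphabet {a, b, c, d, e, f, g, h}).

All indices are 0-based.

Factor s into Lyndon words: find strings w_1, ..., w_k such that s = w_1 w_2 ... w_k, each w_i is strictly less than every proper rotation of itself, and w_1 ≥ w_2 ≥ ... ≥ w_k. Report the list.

emit factor 1: 'e' (i=0, period=1)
emit factor 2: 'cee' (i=1, period=3)
emit factor 3: 'bg' (i=4, period=2)
emit factor 4: 'adde' (i=6, period=4)
emit factor 5: 'ab' (i=10, period=2)
emit factor 6: 'a' (i=12, period=1)

["e", "cee", "bg", "adde", "ab", "a"]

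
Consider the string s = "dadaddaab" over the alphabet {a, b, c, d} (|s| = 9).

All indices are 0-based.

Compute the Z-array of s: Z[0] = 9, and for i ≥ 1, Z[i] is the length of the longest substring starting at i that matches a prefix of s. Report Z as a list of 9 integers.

[9, 0, 3, 0, 1, 2, 0, 0, 0]

Z[0]=9
i=1: outside box; Z[1]=0
i=2: outside box; Z[2]=3 extend→box=[2,5)
i=3: min(r-i=2, Z[1]=0)=0; Z[3]=0
i=4: min(r-i=1, Z[2]=3)=1; Z[4]=1
i=5: outside box; Z[5]=2 extend→box=[5,7)
i=6: min(r-i=1, Z[1]=0)=0; Z[6]=0
i=7: outside box; Z[7]=0
i=8: outside box; Z[8]=0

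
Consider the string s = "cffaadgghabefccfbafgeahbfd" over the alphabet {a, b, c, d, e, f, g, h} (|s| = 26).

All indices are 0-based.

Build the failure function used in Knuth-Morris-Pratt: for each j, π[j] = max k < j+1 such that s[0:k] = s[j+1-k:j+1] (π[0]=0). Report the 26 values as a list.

π[0] = 0
j=1 s[j]='f': π[1]=0 (border '')
j=2 s[j]='f': π[2]=0 (border '')
j=3 s[j]='a': π[3]=0 (border '')
j=4 s[j]='a': π[4]=0 (border '')
j=5 s[j]='d': π[5]=0 (border '')
j=6 s[j]='g': π[6]=0 (border '')
j=7 s[j]='g': π[7]=0 (border '')
j=8 s[j]='h': π[8]=0 (border '')
j=9 s[j]='a': π[9]=0 (border '')
j=10 s[j]='b': π[10]=0 (border '')
j=11 s[j]='e': π[11]=0 (border '')
j=12 s[j]='f': π[12]=0 (border '')
j=13 s[j]='c': π[13]=1 (border 'c')
j=14 s[j]='c': k: 1→0; π[14]=1 (border 'c')
j=15 s[j]='f': π[15]=2 (border 'cf')
j=16 s[j]='b': k: 2→0; π[16]=0 (border '')
j=17 s[j]='a': π[17]=0 (border '')
j=18 s[j]='f': π[18]=0 (border '')
j=19 s[j]='g': π[19]=0 (border '')
j=20 s[j]='e': π[20]=0 (border '')
j=21 s[j]='a': π[21]=0 (border '')
j=22 s[j]='h': π[22]=0 (border '')
j=23 s[j]='b': π[23]=0 (border '')
j=24 s[j]='f': π[24]=0 (border '')
j=25 s[j]='d': π[25]=0 (border '')

[0, 0, 0, 0, 0, 0, 0, 0, 0, 0, 0, 0, 0, 1, 1, 2, 0, 0, 0, 0, 0, 0, 0, 0, 0, 0]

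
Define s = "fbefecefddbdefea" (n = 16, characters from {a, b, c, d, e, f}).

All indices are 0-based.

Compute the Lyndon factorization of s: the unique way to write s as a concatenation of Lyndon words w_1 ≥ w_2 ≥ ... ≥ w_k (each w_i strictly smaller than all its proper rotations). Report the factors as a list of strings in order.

emit factor 1: 'f' (i=0, period=1)
emit factor 2: 'befecefdd' (i=1, period=9)
emit factor 3: 'bdefe' (i=10, period=5)
emit factor 4: 'a' (i=15, period=1)

["f", "befecefdd", "bdefe", "a"]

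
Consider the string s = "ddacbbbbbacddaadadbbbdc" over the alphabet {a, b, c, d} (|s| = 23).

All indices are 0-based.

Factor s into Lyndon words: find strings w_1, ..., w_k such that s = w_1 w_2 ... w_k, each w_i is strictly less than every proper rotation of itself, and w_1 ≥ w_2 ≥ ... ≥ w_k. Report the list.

emit factor 1: 'd' (i=0, period=1)
emit factor 2: 'd' (i=1, period=1)
emit factor 3: 'acbbbbbacdd' (i=2, period=11)
emit factor 4: 'aadadbbbdc' (i=13, period=10)

["d", "d", "acbbbbbacdd", "aadadbbbdc"]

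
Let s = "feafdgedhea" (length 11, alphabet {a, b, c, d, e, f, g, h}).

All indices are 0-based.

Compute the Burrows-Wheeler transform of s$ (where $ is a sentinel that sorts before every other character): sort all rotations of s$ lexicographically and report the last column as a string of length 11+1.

aeefehfga$dd

rank  rotation      last
    0  $feafdgedhea  a
    1  a$feafdgedhe  e
    2  afdgedhea$fe  e
    3  dgedhea$feaf  f
    4  dhea$feafdge  e
    5  ea$feafdgedh  h
    6  eafdgedhea$f  f
    7  edhea$feafdg  g
    8  fdgedhea$fea  a
    9  feafdgedhea$  $
   10  gedhea$feafd  d
   11  hea$feafdged  d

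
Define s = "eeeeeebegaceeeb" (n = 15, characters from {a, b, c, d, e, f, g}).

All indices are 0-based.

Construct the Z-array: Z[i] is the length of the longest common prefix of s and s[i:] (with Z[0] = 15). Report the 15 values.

Z[0]=15
i=1: i≥r, start 0; Z[1]=5 scan→box=[1,6)
i=2: min(r-i=4, Z[1]=5)=4; Z[2]=4
i=3: min(r-i=3, Z[2]=4)=3; Z[3]=3
i=4: min(r-i=2, Z[3]=3)=2; Z[4]=2
i=5: min(r-i=1, Z[4]=2)=1; Z[5]=1
i=6: i≥r, start 0; Z[6]=0
i=7: i≥r, start 0; Z[7]=1 scan→box=[7,8)
i=8: i≥r, start 0; Z[8]=0
i=9: i≥r, start 0; Z[9]=0
i=10: i≥r, start 0; Z[10]=0
i=11: i≥r, start 0; Z[11]=3 scan→box=[11,14)
i=12: min(r-i=2, Z[1]=5)=2; Z[12]=2
i=13: min(r-i=1, Z[2]=4)=1; Z[13]=1
i=14: i≥r, start 0; Z[14]=0

[15, 5, 4, 3, 2, 1, 0, 1, 0, 0, 0, 3, 2, 1, 0]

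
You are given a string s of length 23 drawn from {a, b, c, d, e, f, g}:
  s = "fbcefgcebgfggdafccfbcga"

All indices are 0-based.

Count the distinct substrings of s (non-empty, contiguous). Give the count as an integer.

255

rank→(start, suffix):
  0 → (22, 'a')
  1 → (14, 'afccfbcga')
  2 → (1, 'bcefgcebgfggdafccfbcga')
  3 → (19, 'bcga')
  4 → (8, 'bgfggdafccfbcga')
  5 → (16, 'ccfbcga')
  6 → (6, 'cebgfggdafccfbcga')
  7 → (2, 'cefgcebgfggdafccfbcga')
  8 → (17, 'cfbcga')
  9 → (20, 'cga')
  10 → (13, 'dafccfbcga')
  11 → (7, 'ebgfggdafccfbcga')
  12 → (3, 'efgcebgfggdafccfbcga')
  13 → (0, 'fbcefgcebgfggdafccfbcga')
  14 → (18, 'fbcga')
  15 → (15, 'fccfbcga')
  16 → (4, 'fgcebgfggdafccfbcga')
  17 → (10, 'fggdafccfbcga')
  18 → (21, 'ga')
  19 → (5, 'gcebgfggdafccfbcga')
  20 → (12, 'gdafccfbcga')
  21 → (9, 'gfggdafccfbcga')
  22 → (11, 'ggdafccfbcga')

SA = [22, 14, 1, 19, 8, 16, 6, 2, 17, 20, 13, 7, 3, 0, 18, 15, 4, 10, 21, 5, 12, 9, 11]
i: (SA[i-1],SA[i]) lcp shared
  1: (22,14) 1 'a'
  2: (14,1) 0 ''
  3: (1,19) 2 'bc'
  4: (19,8) 1 'b'
  5: (8,16) 0 ''
  6: (16,6) 1 'c'
  7: (6,2) 2 'ce'
  8: (2,17) 1 'c'
  9: (17,20) 1 'c'
  10: (20,13) 0 ''
  11: (13,7) 0 ''
  12: (7,3) 1 'e'
  13: (3,0) 0 ''
  14: (0,18) 3 'fbc'
  15: (18,15) 1 'f'
  16: (15,4) 1 'f'
  17: (4,10) 2 'fg'
  18: (10,21) 0 ''
  19: (21,5) 1 'g'
  20: (5,12) 1 'g'
  21: (12,9) 1 'g'
  22: (9,11) 1 'g'

n(n+1)/2 = 23·24/2 = 276
Σ LCP = 0 + 1 + 0 + 2 + 1 + 0 + 1 + 2 + 1 + 1 + 0 + 0 + 1 + 0 + 3 + 1 + 1 + 2 + 0 + 1 + 1 + 1 + 1 = 21
distinct = 276 − 21 = 255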